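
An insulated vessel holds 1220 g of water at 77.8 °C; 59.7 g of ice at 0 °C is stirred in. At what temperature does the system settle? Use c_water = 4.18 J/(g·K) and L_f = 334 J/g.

T_f ≈ 70.4 °C

Conservation of energy gives ΣQ = 0:
melt ice: 59.7×334 = 19940; meltwater 0→T: 59.7×4.18×T = 249.55 T; water cools: 1220×4.18×(T − 77.8) = 5099.6(T − 77.8)
5349.1 T = 396749 − 19940 = 376809
T ≈ 70.44 °C — above 0 °C, consistent with complete melting.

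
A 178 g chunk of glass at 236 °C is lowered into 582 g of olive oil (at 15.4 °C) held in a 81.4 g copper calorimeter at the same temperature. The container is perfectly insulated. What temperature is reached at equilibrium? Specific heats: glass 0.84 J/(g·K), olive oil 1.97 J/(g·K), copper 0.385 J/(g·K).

T_f ≈ 40.2 °C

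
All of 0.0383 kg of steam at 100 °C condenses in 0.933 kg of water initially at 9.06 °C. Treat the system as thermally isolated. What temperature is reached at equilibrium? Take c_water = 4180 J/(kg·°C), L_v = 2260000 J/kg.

T_f ≈ 34.0 °C

Sum of m c ΔT and latent-heat terms is zero:
condense steam: −0.0383·2260000 = −86558
  condensate cools 100→T: 0.0383·4180·(T − 100) = 160.09(T − 100)
  water warms: 0.933·4180·(T − 9.06) = 3899.9(T − 9.06)
4060 T = 86558 + 16009 + 35333 = 137901
T ≈ 33.97 °C (< 100 °C, so full condensation is consistent).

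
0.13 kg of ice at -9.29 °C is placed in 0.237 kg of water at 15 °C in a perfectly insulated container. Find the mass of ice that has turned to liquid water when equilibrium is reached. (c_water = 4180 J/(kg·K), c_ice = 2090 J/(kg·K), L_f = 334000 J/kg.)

m_melted ≈ 0.0369 kg

Cooling the water to 0 °C releases 0.237·4180·15 = 14860 J.
Of that, 0.13·2090·9.29 = 2524.1 J goes to bring the ice to 0 °C, leaving 12336 J.
To melt every bit of ice: 0.13·334000 = 43420 J.
That's not enough to melt it all — equilibrium is at 0 °C with ice remaining.
Mass melted = 12336/334000 ≈ 0.03693 kg.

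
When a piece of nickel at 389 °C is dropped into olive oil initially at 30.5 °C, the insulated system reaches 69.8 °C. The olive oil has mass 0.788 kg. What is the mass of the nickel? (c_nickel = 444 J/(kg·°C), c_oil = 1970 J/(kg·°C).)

m ≈ 0.43 kg

Conservation of energy gives ΣQ = 0:
m·444·(69.8 − 389) + 0.788·1970·(69.8 − 30.5) = 0
-141725 m = -61008
m = -61008/-141725 ≈ 0.4305 kg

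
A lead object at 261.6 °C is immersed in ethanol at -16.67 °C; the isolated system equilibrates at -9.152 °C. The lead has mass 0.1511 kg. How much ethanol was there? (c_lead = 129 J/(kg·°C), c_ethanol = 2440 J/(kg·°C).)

m ≈ 0.288 kg

|Q_lead| = |Q_ethanol|:
0.1511·129·(261.6 − -9.152) = m·2440·(-9.152 − (-16.67))
18344 m = 5277.5  ⇒  m ≈ 0.2877 kg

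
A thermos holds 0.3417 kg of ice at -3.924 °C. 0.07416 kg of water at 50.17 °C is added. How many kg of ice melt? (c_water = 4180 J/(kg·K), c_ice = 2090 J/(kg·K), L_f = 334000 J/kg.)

m_melted ≈ 0.0382 kg

Cooling the water to 0 °C releases 0.07416×4180×50.17 = 15552 J.
Of that, 0.3417×2090×3.924 = 2802.3 J goes to bring the ice to 0 °C, leaving 12750 J.
Fully melting the ice requires m_ice L_f = 0.3417×334000 = 114128 J.
That's not enough to melt it all — equilibrium is at 0 °C with ice remaining.
Mass melted = 12750/334000 ≈ 0.03817 kg.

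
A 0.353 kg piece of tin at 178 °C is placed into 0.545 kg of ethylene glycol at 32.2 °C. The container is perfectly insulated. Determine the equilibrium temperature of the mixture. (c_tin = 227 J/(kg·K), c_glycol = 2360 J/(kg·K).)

Taking heat into each body as positive, Σ m c ΔT = 0:
0.353×227×(T − 178) + 0.545×2360×(T − 32.2) = 0
80.13(T − 178) + 1286.2(T − 32.2) = 0
(80.13 + 1286.2) T = 80.13×178 + 1286.2×32.2
T = 55679 / 1366.3 = 40.8 °C

T_f ≈ 40.8 °C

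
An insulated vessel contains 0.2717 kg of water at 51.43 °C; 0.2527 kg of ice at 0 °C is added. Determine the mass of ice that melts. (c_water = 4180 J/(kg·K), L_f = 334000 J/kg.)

m_melted ≈ 0.175 kg

Heat available from the water dropping to 0 °C: 0.2717×4180×51.43 = 58409 J.
Melting all 0.2527 kg of ice would need 0.2527×334000 = 84402 J.
That's not enough to melt it all — equilibrium is at 0 °C with ice remaining.
m_melt = 58409 / L_f = 0.1749 kg.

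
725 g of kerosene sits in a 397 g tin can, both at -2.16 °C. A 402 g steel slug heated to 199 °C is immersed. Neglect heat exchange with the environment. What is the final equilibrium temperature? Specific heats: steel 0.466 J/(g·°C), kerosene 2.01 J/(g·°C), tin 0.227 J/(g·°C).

T_f ≈ 19.6 °C

T_f = Σ m_i c_i T_i / Σ m_i c_i:
T_f = (187.33·199 + 1457.2·(-2.16) + 90.12·(-2.16)) / (187.33 + 1457.2 + 90.12)
    = 33937 / 1734.7 ≈ 19.56 °C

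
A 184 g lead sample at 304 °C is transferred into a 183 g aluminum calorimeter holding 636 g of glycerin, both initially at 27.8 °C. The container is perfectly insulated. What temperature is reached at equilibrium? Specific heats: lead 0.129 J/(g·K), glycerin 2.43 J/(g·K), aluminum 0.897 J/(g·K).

T_f ≈ 31.6 °C

Conservation of energy gives ΣQ = 0:
184×0.129×(T − 304) + 636×2.43×(T − 27.8) + 183×0.897×(T − 27.8) = 0
23.74(T − 304) + 1545.5(T − 27.8) + 164.15(T − 27.8) = 0
(23.74 + 1545.5 + 164.15) T = 23.74×304 + 1545.5×27.8 + 164.15×27.8
T ≈ 31.58 °C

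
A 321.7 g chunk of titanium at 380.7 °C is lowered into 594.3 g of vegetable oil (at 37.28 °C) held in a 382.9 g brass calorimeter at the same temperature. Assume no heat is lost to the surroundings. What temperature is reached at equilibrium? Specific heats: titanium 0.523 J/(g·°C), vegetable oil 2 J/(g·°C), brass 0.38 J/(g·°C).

T_f ≈ 75.7 °C

Setting the total heat transfer to zero:
321.7*0.523*(T − 380.7) + 594.3*2*(T − 37.28) + 382.9*0.38*(T − 37.28) = 0
168.25(T − 380.7) + 1188.6(T − 37.28) + 145.5(T − 37.28) = 0
(168.25 + 1188.6 + 145.5) T = 168.25*380.7 + 1188.6*37.28 + 145.5*37.28
T = 113788/1502.4 ≈ 75.74 °C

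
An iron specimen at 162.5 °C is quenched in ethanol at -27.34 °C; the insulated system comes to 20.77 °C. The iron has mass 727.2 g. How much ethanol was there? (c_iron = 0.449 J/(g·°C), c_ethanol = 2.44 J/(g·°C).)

m ≈ 394 g

Heat gained plus heat lost sum to zero:
727.2·0.449·(20.77 − 162.5) + m·2.44·(20.77 − (-27.34)) = 0
117.39 m = 46277
m = 46277/117.39 ≈ 394.2 g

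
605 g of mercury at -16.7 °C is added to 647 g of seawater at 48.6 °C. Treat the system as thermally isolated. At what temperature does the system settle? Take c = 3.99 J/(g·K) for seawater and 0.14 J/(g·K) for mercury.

T_f ≈ 46.5 °C

With ΣQ=0 the equilibrium temperature is the m·c-weighted mean:
T_f = (2581.5×48.6 + 84.7×(-16.7)) / (2581.5 + 84.7)
    = 124048 / 2666.2 ≈ 46.53 °C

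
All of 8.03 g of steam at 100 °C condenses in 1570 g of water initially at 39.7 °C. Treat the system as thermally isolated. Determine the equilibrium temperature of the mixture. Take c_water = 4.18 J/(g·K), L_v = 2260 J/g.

T_f ≈ 42.8 °C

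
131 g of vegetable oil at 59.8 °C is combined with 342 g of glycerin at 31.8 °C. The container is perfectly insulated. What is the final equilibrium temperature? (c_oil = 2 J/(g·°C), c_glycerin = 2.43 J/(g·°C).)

Energy conservation, ΣQ = 0:
131*2*(T − 59.8) + 342*2.43*(T − 31.8) = 0
262(T − 59.8) + 831.06(T − 31.8) = 0
1093.1 T = 42095
T ≈ 38.51 °C

T_f ≈ 38.5 °C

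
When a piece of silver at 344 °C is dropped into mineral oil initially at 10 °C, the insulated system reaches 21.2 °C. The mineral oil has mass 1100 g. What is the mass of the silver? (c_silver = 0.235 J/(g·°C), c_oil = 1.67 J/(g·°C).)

m ≈ 271 g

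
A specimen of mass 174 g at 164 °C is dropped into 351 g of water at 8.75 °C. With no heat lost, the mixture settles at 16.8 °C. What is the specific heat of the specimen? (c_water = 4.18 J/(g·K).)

c ≈ 0.461 J/(g·K)

Let T be the final temperature. ΣQ_i = 0:
174×c×(16.8 − 164) + 351×4.18×(16.8 − 8.75) = 0
-25613 c = -11811
c = -11811/-25613 ≈ 0.4611 J/(g·K)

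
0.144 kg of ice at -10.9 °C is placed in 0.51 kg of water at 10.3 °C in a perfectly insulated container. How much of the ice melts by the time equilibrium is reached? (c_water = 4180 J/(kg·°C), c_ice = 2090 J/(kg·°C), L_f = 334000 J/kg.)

Water can give up m c ΔT = 0.51·4180·10.3 = 21958 J before reaching 0 °C.
Of that, 0.144·2090·10.9 = 3280.5 J goes to bring the ice to 0 °C, leaving 18677 J.
Fully melting the ice requires m_ice L_f = 0.144·334000 = 48096 J.
18677 J < 48096 J, so only part of the ice melts and the system sits at 0 °C.
Mass melted = 18677/334000 ≈ 0.05592 kg.

m_melted ≈ 0.0559 kg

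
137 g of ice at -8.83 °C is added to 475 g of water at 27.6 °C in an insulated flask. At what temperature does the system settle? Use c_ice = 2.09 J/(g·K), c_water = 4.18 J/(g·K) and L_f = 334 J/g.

Conservation of energy gives ΣQ = 0:
warm ice to 0 °C: 137·2.09·(0 − (-8.83)) = 2528.3; latent heat to melt: 137·334 = 45758; warm the meltwater: 572.66 T; water: 1985.5(T − 27.6)
2558.2 T = 54800 − 48286 = 6513.5
T ≈ 2.55 °C — above 0 °C, consistent with complete melting.

T_f ≈ 2.5 °C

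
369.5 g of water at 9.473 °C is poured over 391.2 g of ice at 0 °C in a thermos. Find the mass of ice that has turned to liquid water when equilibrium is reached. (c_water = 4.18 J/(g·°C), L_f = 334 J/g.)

Heat available from the water dropping to 0 °C: 369.5×4.18×9.473 = 14631 J.
Fully melting the ice requires m_ice L_f = 391.2×334 = 130661 J.
14631 J < 130661 J, so only part of the ice melts and the system sits at 0 °C.
Mass melted = 14631/334 ≈ 43.81 g.

m_melted ≈ 43.8 g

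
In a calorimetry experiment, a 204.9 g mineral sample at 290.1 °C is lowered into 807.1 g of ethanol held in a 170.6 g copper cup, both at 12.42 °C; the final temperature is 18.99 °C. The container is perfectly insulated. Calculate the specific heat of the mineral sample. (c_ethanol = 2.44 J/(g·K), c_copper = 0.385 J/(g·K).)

c ≈ 0.241 J/(g·K)

Conservation of energy gives ΣQ = 0:
204.9×c×(18.99 − 290.1) + 807.1×2.44×(18.99 − 12.42) + 170.6×0.385×(18.99 − 12.42) = 0
-55550 c = -13370
c = -13370/-55550 ≈ 0.2407 J/(g·K)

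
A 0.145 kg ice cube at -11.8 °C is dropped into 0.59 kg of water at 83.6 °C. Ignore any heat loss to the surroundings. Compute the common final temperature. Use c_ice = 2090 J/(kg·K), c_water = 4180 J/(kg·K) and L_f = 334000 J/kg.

Energy balance with sensible and latent terms:
warm ice to 0 °C: 0.145·2090·(0 − (-11.8)) = 3576; fusion: m_ice L_f = 0.145·334000 = 48430; warm the meltwater: 606.1 T; water: 2466.2(T − 83.6)
3072.3 T = 206174 − 52006 = 154168
T ≈ 50.18 °C. Since T > 0 °C, the all-ice-melts assumption holds.

T_f ≈ 50.2 °C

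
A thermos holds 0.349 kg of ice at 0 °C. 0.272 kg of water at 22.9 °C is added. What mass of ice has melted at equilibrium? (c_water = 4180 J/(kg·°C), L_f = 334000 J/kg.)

m_melted ≈ 0.078 kg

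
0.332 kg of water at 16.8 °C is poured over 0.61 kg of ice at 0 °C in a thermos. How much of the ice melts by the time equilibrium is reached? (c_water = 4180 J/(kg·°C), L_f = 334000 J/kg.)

Heat available from the water dropping to 0 °C: 0.332·4180·16.8 = 23314 J.
Melting all 0.61 kg of ice would need 0.61·334000 = 203740 J.
That's not enough to melt it all — equilibrium is at 0 °C with ice remaining.
Mass melted = 23314/334000 ≈ 0.0698 kg.

m_melted ≈ 0.0698 kg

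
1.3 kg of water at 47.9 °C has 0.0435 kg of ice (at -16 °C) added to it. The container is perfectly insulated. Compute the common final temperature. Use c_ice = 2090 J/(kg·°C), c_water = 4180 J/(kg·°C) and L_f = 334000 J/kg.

T_f ≈ 43.5 °C

Heat gained plus heat lost sum to zero:
ice -16→0 °C: 0.0435×2090×16 = 1454.6; latent heat to melt: 0.0435×334000 = 14529; warm the meltwater: 181.83 T; water cools: 1.3×4180×(T − 47.9) = 5434(T − 47.9)
5615.8 T = 260289 − 15984 = 244305
T ≈ 43.50 °C (positive, so assuming full melt was valid).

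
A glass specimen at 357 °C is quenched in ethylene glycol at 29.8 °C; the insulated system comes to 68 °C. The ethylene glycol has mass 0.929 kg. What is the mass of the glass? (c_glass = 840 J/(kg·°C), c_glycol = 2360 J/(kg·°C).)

m ≈ 0.345 kg

|Q_glass| = |Q_glycol|:
m×840×(357 − 68) = 0.929×2360×(68 − 29.8)
242760 m = 83751  ⇒  m ≈ 0.345 kg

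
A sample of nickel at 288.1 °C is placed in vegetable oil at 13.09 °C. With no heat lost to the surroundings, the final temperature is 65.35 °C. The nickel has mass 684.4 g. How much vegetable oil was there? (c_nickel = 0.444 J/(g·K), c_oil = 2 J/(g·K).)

m ≈ 648 g

Heat gained plus heat lost sum to zero:
684.4·0.444·(65.35 − 288.1) + m·2·(65.35 − 13.09) = 0
104.52 m = 67688
m = 67688/104.52 ≈ 647.6 g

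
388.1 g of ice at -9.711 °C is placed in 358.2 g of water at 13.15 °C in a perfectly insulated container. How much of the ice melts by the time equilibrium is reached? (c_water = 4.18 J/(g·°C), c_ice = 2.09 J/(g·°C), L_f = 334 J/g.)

Water can give up m c ΔT = 358.2×4.18×13.15 = 19689 J before reaching 0 °C.
Warming the ice to 0 °C takes 388.1×2.09×9.711 = 7876.9 J, leaving 11812 J for melting.
Melting all 388.1 g of ice would need 388.1×334 = 129625 J.
That's not enough to melt it all — equilibrium is at 0 °C with ice remaining.
m_melted×334 = 11812  ⇒  m_melted ≈ 35.37 g.

m_melted ≈ 35.4 g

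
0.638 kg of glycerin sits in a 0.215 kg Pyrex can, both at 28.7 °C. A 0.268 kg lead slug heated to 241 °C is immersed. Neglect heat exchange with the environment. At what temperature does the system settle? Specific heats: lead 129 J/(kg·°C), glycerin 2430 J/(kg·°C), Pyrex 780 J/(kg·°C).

Conservation of energy gives ΣQ = 0:
0.268*129*(T − 241) + 0.638*2430*(T − 28.7) + 0.215*780*(T − 28.7) = 0
(34.57 + 1550.3 + 167.7) T = 34.57*241 + 1550.3*28.7 + 167.7*28.7
T ≈ 32.89 °C

T_f ≈ 32.9 °C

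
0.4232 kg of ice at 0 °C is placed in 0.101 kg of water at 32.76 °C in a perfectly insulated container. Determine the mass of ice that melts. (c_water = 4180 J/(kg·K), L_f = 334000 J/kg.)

m_melted ≈ 0.0414 kg

Water can give up m c ΔT = 0.101×4180×32.76 = 13831 J before reaching 0 °C.
Melting all 0.4232 kg of ice would need 0.4232×334000 = 141349 J.
13831 J < 141349 J, so only part of the ice melts and the system sits at 0 °C.
Mass melted = 13831/334000 ≈ 0.04141 kg.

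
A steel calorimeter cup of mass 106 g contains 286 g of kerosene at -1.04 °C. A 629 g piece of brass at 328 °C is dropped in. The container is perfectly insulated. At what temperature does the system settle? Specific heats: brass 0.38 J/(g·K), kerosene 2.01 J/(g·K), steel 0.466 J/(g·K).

T_f ≈ 90.1 °C

Conservation of energy gives ΣQ = 0:
629·0.38·(T − 328) + 286·2.01·(T − (-1.04)) + 106·0.466·(T − (-1.04)) = 0
239.02(T − 328) + 574.86(T − (-1.04)) + 49.4(T − (-1.04)) = 0
863.28 T = 77749
T = 77749/863.28 ≈ 90.06 °C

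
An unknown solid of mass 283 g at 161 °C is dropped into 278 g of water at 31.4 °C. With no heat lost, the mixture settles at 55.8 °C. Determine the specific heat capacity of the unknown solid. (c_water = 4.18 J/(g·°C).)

Heat lost by the unknown solid = heat gained by the water:
283·c·(161 − 55.8) = 278·4.18·(55.8 − 31.4)
29772 c = 28354  ⇒  c ≈ 0.9524 J/(g·°C)

c ≈ 0.952 J/(g·°C)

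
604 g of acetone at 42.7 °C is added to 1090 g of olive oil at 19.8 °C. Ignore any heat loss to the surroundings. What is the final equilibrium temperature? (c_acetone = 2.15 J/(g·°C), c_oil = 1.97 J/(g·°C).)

T_f ≈ 28.4 °C

Energy conservation, ΣQ = 0:
604·2.15·(T − 42.7) + 1090·1.97·(T − 19.8) = 0
3445.9 T = 97967
T ≈ 28.43 °C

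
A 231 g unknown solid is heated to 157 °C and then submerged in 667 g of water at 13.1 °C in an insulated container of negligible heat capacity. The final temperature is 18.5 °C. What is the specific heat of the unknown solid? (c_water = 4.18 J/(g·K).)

c ≈ 0.471 J/(g·K)

m_s c (T_s − T_f) = m_water c_water (T_f − T_0):
231×c×(157 − 18.5) = 667×4.18×(18.5 − 13.1)
31994 c = 15056  ⇒  c ≈ 0.4706 J/(g·K)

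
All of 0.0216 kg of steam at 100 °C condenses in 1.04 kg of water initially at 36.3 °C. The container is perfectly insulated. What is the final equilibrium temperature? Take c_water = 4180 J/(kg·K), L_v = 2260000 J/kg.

Energy conservation, ΣQ = 0:
condense steam: −0.0216·2260000 = −48816
  condensed water 100 °C→T: 90.29(T − 100)
  original water: 4347.2(T − 36.3)
4437.5 T = 48816 + 9028.8 + 157803 = 215648
T ≈ 48.60 °C (< 100 °C, so full condensation is consistent).

T_f ≈ 48.6 °C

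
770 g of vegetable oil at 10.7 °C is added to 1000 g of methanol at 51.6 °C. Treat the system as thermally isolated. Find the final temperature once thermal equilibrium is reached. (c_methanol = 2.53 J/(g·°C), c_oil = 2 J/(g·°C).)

T_f ≈ 36.1 °C

|Q_methanol| = |Q_oil|:
1000·2.53·(51.6 − T) = 770·2·(T − 10.7)
2530(51.6 − T) = 1540(T − 10.7)
4070 T = 147026  ⇒  T ≈ 36.12 °C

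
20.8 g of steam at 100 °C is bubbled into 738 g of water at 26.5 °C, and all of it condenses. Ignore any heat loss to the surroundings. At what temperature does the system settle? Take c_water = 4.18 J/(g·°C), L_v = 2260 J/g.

T_f ≈ 43.3 °C

Energy balance with sensible and latent terms:
condense steam: −20.8·2260 = −47008
  condensed water 100 °C→T: 86.94(T − 100)
  original water: 3084.8(T − 26.5)
3171.8 T = 47008 + 8694.4 + 81748 = 137451
T ≈ 43.34 °C, under the boiling point, so the assumption holds.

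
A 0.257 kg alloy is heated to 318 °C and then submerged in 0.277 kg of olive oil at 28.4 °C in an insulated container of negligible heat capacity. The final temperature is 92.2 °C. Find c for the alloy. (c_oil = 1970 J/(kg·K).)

Conservation of energy gives ΣQ = 0:
0.257×c×(92.2 − 318) + 0.277×1970×(92.2 − 28.4) = 0
-58.03 c = -34815
c = -34815/-58.03 ≈ 599.9 J/(kg·K)

c ≈ 600 J/(kg·K)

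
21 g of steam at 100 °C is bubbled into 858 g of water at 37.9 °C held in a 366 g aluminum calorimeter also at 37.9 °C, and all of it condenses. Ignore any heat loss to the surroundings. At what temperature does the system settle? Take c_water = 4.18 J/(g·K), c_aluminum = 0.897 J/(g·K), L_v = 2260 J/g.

T_f ≈ 51.1 °C

Net heat exchanged in the isolated system is zero:
latent heat released on condensation: 21·2260 = 47460; condensed water 100 °C→T: 87.78(T − 100); water warms: 858·4.18·(T − 37.9) = 3586.4(T − 37.9); cup: 328.3(T − 37.9)
4002.5 T = 47460 + 8778 + 148369 = 204607
T ≈ 51.12 °C (< 100 °C, so full condensation is consistent).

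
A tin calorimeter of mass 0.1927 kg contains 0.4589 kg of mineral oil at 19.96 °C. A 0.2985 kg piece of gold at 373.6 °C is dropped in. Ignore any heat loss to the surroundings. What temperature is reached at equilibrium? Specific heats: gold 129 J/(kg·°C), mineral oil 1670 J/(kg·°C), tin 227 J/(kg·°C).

Heat gained plus heat lost sum to zero:
0.2985×129×(T − 373.6) + 0.4589×1670×(T − 19.96) + 0.1927×227×(T − 19.96) = 0
38.51(T − 373.6) + 766.36(T − 19.96) + 43.74(T − 19.96) = 0
(38.51 + 766.36 + 43.74) T = 38.51×373.6 + 766.36×19.96 + 43.74×19.96
T ≈ 36.01 °C

T_f ≈ 36.0 °C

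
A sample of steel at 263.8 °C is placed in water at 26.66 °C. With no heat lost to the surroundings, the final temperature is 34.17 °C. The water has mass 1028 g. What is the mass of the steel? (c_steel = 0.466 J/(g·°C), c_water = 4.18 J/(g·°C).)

m ≈ 302 g

|Q_steel| = |Q_water|:
m·0.466·(263.8 − 34.17) = 1028·4.18·(34.17 − 26.66)
107.01 m = 32271  ⇒  m ≈ 301.6 g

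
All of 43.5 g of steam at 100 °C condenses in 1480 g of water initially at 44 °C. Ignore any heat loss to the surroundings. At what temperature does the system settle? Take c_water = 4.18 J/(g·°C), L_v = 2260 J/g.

Taking heat into each body as positive, Σ m c ΔT = 0:
steam→water at 100 °C releases m L_v = 43.5×2260 = 98310; condensed water 100 °C→T: 181.83(T − 100); water warms: 1480×4.18×(T − 44) = 6186.4(T − 44)
6368.2 T = 98310 + 18183 + 272202 = 388695
T ≈ 61.04 °C — below 100 °C, confirming all the steam condensed.

T_f ≈ 61.0 °C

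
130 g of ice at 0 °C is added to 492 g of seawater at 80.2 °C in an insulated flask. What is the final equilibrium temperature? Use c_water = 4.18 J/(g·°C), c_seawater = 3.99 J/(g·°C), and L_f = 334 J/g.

Energy balance with sensible and latent terms:
melt ice: 130×334 = 43420; warm the meltwater: 543.4 T; seawater: 1963.1(T − 80.2)
2506.5 T = 157439 − 43420 = 114019
T ≈ 45.49 °C. Since T > 0 °C, the all-ice-melts assumption holds.

T_f ≈ 45.5 °C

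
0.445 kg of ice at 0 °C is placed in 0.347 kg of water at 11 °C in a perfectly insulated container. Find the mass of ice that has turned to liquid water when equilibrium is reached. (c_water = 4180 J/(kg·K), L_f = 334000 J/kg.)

Heat available from the water dropping to 0 °C: 0.347×4180×11 = 15955 J.
Melting all 0.445 kg of ice would need 0.445×334000 = 148630 J.
That's not enough to melt it all — equilibrium is at 0 °C with ice remaining.
m_melted×334000 = 15955  ⇒  m_melted ≈ 0.04777 kg.

m_melted ≈ 0.0478 kg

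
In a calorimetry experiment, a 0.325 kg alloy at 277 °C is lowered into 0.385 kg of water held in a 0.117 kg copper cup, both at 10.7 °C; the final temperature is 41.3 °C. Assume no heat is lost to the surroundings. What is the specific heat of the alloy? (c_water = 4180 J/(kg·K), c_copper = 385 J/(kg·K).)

c ≈ 661 J/(kg·K)

Energy conservation, ΣQ = 0:
0.325·c·(41.3 − 277) + 0.385·4180·(41.3 − 10.7) + 0.117·385·(41.3 − 10.7) = 0
-76.6 c = -50623
c = -50623/-76.6 ≈ 660.9 J/(kg·K)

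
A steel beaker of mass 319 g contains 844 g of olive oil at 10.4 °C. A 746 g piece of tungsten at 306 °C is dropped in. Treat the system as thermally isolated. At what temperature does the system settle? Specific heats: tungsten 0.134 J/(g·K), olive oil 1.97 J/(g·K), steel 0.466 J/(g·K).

T_f ≈ 25.9 °C

Conservation of energy gives ΣQ = 0:
746*0.134*(T − 306) + 844*1.97*(T − 10.4) + 319*0.466*(T − 10.4) = 0
(99.96 + 1662.7 + 148.65) T = 99.96*306 + 1662.7*10.4 + 148.65*10.4
T ≈ 25.86 °C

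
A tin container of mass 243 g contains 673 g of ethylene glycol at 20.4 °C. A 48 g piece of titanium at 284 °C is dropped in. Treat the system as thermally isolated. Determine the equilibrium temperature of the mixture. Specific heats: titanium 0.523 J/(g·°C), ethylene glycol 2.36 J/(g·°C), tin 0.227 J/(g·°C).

With ΣQ=0 the equilibrium temperature is the m·c-weighted mean:
T_f = (25.1·284 + 1588.3·20.4 + 55.16·20.4) / (25.1 + 1588.3 + 55.16)
    = 40656 / 1668.5 ≈ 24.37 °C

T_f ≈ 24.4 °C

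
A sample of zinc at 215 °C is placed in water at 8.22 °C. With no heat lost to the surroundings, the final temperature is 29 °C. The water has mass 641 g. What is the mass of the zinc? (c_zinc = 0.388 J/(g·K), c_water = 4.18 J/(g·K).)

m ≈ 771 g

Let T be the final temperature. ΣQ_i = 0:
m·0.388·(29 − 215) + 641·4.18·(29 − 8.22) = 0
-72.17 m = -55678
m = -55678/-72.17 ≈ 771.5 g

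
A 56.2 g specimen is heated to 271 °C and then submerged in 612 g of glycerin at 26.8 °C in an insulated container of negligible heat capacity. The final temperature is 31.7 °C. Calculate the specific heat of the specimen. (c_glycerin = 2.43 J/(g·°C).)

c ≈ 0.542 J/(g·°C)

Taking heat into each body as positive, Σ m c ΔT = 0:
56.2×c×(31.7 − 271) + 612×2.43×(31.7 − 26.8) = 0
-13449 c = -7287.1
c = -7287.1/-13449 ≈ 0.5418 J/(g·°C)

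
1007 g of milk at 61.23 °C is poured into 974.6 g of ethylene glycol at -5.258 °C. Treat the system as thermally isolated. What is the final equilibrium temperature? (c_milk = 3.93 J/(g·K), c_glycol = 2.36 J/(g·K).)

Conservation of energy gives ΣQ = 0:
1007*3.93*(T − 61.23) + 974.6*2.36*(T − (-5.258)) = 0
6257.6 T = 230225
T ≈ 36.79 °C

T_f ≈ 36.8 °C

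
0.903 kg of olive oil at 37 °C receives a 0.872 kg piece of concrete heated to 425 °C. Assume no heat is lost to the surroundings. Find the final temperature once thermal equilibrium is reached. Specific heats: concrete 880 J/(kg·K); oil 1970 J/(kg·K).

T_f is the heat-capacity-weighted average of the initial temperatures:
T_f = (767.36*425 + 1778.9*37) / (767.36 + 1778.9)
    = 391948 / 2546.3 ≈ 153.93 °C

T_f ≈ 153.9 °C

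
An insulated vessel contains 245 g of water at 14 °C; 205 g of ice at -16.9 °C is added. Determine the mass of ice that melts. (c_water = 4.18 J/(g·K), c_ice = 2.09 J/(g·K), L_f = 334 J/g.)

m_melted ≈ 21.2 g

Water can give up m c ΔT = 245·4.18·14 = 14337 J before reaching 0 °C.
Warming the ice to 0 °C takes 205·2.09·16.9 = 7240.8 J, leaving 7096.6 J for melting.
To melt every bit of ice: 205·334 = 68470 J.
7096.6 J < 68470 J, so only part of the ice melts and the system sits at 0 °C.
m_melted·334 = 7096.6  ⇒  m_melted ≈ 21.25 g.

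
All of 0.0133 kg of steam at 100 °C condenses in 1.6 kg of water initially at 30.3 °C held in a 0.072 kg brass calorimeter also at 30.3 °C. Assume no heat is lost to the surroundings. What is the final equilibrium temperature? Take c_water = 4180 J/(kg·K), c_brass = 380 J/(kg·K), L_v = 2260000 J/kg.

T_f ≈ 35.3 °C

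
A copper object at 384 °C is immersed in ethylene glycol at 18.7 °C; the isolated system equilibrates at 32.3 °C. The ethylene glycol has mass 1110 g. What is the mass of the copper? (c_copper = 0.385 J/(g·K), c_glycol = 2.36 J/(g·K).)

m ≈ 263 g

|Q_copper| = |Q_glycol|:
m·0.385·(384 − 32.3) = 1110·2.36·(32.3 − 18.7)
135.4 m = 35627  ⇒  m ≈ 263.1 g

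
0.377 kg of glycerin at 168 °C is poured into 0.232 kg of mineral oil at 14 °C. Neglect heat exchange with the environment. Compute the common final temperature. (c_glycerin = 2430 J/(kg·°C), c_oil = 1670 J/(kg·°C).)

Energy conservation, ΣQ = 0:
0.377*2430*(T − 168) + 0.232*1670*(T − 14) = 0
916.11(T − 168) + 387.44(T − 14) = 0
1303.5 T = 159331
T = 159331/1303.5 ≈ 122.23 °C

T_f ≈ 122.2 °C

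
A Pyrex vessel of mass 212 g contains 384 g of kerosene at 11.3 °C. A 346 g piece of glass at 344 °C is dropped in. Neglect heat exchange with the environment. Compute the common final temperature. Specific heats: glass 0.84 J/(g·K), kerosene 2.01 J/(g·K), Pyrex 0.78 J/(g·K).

T_f ≈ 90.1 °C

Taking heat into each body as positive, Σ m c ΔT = 0:
346*0.84*(T − 344) + 384*2.01*(T − 11.3) + 212*0.78*(T − 11.3) = 0
(290.64 + 771.84 + 165.36) T = 290.64*344 + 771.84*11.3 + 165.36*11.3
T ≈ 90.05 °C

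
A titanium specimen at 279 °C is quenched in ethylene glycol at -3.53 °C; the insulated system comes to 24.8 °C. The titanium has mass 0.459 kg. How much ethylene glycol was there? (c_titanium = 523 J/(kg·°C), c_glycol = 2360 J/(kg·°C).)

Heat lost by the titanium = heat gained by the glycol:
0.459·523·(279 − 24.8) = m·2360·(24.8 − (-3.53))
66859 m = 61022  ⇒  m ≈ 0.9127 kg

m ≈ 0.913 kg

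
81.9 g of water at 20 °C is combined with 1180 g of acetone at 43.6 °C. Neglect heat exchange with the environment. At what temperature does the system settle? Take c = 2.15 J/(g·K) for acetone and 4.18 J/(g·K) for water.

T_f ≈ 40.8 °C

Let T be the final temperature. ΣQ_i = 0:
1180×2.15×(T − 43.6) + 81.9×4.18×(T − 20) = 0
2879.3 T = 117460
T = 117460/2879.3 ≈ 40.79 °C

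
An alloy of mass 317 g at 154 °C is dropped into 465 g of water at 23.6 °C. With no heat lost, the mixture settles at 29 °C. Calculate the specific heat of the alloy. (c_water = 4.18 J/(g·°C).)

Heat lost by the alloy = heat gained by the water:
317·c·(154 − 29) = 465·4.18·(29 − 23.6)
39625 c = 10496  ⇒  c ≈ 0.2649 J/(g·°C)

c ≈ 0.265 J/(g·°C)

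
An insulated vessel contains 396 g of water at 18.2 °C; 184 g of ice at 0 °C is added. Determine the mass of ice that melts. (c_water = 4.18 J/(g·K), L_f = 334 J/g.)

Heat available from the water dropping to 0 °C: 396·4.18·18.2 = 30126 J.
Fully melting the ice requires m_ice L_f = 184·334 = 61456 J.
Since 30126 < 61456 J, not all the ice melts; equilibrium is at 0 °C.
m_melt = 30126 / L_f = 90.2 g.

m_melted ≈ 90.2 g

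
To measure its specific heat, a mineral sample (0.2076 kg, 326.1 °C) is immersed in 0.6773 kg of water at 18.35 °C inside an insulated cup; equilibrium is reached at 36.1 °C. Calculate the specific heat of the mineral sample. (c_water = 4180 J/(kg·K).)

c ≈ 835 J/(kg·K)

Heat lost by the mineral sample = heat gained by the water:
0.2076·c·(326.1 − 36.1) = 0.6773·4180·(36.1 − 18.35)
60.2 c = 50252  ⇒  c ≈ 834.7 J/(kg·K)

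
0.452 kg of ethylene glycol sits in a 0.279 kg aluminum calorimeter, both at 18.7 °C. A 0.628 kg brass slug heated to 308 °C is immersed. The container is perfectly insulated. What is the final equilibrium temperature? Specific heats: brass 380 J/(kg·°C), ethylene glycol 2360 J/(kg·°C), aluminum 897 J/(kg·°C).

T_f ≈ 63.1 °C

Setting the total heat transfer to zero:
0.628×380×(T − 308) + 0.452×2360×(T − 18.7) + 0.279×897×(T − 18.7) = 0
238.64(T − 308) + 1066.7(T − 18.7) + 250.26(T − 18.7) = 0
(238.64 + 1066.7 + 250.26) T = 238.64×308 + 1066.7×18.7 + 250.26×18.7
T = 98129/1555.6 ≈ 63.08 °C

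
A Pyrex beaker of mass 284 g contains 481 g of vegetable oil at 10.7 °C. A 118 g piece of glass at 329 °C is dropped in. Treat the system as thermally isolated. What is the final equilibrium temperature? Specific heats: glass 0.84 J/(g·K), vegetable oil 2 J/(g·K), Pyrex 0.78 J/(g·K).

T_f ≈ 35.3 °C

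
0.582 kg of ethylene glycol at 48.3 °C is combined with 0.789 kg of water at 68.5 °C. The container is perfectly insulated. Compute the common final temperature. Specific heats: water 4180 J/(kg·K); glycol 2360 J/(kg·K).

T_f ≈ 62.6 °C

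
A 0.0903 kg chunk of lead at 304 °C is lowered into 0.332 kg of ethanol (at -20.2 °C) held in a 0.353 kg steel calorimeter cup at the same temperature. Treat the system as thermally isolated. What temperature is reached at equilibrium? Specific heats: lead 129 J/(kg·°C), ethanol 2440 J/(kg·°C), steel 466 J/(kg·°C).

T_f ≈ -16.4 °C

Setting the total heat transfer to zero:
0.0903×129×(T − 304) + 0.332×2440×(T − (-20.2)) + 0.353×466×(T − (-20.2)) = 0
(11.65 + 810.08 + 164.5) T = 11.65×304 + 810.08×(-20.2) + 164.5×(-20.2)
T ≈ -16.37 °C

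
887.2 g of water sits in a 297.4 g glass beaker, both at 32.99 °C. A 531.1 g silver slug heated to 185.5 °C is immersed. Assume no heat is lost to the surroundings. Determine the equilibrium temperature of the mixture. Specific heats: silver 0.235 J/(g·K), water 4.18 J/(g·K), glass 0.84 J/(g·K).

T_f ≈ 37.7 °C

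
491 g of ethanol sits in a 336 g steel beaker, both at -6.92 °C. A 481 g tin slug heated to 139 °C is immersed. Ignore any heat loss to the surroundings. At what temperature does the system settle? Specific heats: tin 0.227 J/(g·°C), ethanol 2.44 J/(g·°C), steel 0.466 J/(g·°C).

Let T be the final temperature. ΣQ_i = 0:
481*0.227*(T − 139) + 491*2.44*(T − (-6.92)) + 336*0.466*(T − (-6.92)) = 0
(109.19 + 1198 + 156.58) T = 109.19*139 + 1198*(-6.92) + 156.58*(-6.92)
T ≈ 3.96 °C

T_f ≈ 4.0 °C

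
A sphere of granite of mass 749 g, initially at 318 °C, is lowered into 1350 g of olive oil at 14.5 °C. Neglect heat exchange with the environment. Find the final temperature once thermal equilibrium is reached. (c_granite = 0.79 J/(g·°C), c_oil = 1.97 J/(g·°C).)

T_f ≈ 69.7 °C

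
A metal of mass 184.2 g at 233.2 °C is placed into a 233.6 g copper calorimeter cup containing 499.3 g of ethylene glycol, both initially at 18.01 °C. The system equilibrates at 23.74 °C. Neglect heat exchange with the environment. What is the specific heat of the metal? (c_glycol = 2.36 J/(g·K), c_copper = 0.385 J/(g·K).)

c ≈ 0.188 J/(g·K)

Taking heat into each body as positive, Σ m c ΔT = 0:
184.2·c·(23.74 − 233.2) + 499.3·2.36·(23.74 − 18.01) + 233.6·0.385·(23.74 − 18.01) = 0
-38583 c = -7267.3
c = -7267.3/-38583 ≈ 0.1884 J/(g·K)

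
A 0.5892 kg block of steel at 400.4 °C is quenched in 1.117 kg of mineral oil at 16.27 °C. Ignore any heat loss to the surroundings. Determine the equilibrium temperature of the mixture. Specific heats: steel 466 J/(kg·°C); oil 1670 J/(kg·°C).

T_f ≈ 65.6 °C

T_f = Σ m_i c_i T_i / Σ m_i c_i:
T_f = (274.57×400.4 + 1865.4×16.27) / (274.57 + 1865.4)
    = 140287 / 2140 ≈ 65.56 °C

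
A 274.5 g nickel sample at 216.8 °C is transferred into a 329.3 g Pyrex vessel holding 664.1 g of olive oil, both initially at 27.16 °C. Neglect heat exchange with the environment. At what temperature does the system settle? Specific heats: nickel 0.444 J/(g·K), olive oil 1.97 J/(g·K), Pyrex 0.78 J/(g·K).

T_f ≈ 40.9 °C

Net heat exchanged in the isolated system is zero:
274.5×0.444×(T − 216.8) + 664.1×1.97×(T − 27.16) + 329.3×0.78×(T − 27.16) = 0
(121.88 + 1308.3 + 256.85) T = 121.88×216.8 + 1308.3×27.16 + 256.85×27.16
T = 68932 / 1687 = 40.9 °C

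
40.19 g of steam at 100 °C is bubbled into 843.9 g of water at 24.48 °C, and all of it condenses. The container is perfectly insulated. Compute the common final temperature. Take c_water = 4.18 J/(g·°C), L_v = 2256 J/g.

T_f ≈ 52.4 °C

Energy conservation, ΣQ = 0:
latent heat released on condensation: 40.19·2256 = 90669
  condensate cools 100→T: 40.19·4.18·(T − 100) = 167.99(T − 100)
  original water: 3527.5(T − 24.48)
3695.5 T = 90669 + 16799 + 86353 = 193821
T ≈ 52.45 °C — below 100 °C, confirming all the steam condensed.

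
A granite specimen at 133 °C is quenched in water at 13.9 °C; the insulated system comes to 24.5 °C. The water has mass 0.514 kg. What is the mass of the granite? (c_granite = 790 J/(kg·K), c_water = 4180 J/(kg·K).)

Heat lost by the granite = heat gained by the water:
m×790×(133 − 24.5) = 0.514×4180×(24.5 − 13.9)
85715 m = 22774  ⇒  m ≈ 0.2657 kg

m ≈ 0.266 kg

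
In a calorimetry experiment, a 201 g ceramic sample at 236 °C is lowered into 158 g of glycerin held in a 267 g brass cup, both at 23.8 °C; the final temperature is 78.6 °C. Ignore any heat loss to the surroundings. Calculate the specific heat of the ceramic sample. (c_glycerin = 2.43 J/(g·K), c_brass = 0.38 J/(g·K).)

c ≈ 0.841 J/(g·K)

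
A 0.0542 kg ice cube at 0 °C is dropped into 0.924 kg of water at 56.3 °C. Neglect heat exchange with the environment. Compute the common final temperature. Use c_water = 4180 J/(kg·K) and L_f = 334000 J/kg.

T_f ≈ 48.8 °C

Setting the total heat transfer to zero:
fusion: m_ice L_f = 0.0542·334000 = 18103
  meltwater 0→T: 0.0542·4180·T = 226.56 T
  water: 3862.3(T − 56.3)
4088.9 T = 217449 − 18103 = 199346
T ≈ 48.75 °C — above 0 °C, consistent with complete melting.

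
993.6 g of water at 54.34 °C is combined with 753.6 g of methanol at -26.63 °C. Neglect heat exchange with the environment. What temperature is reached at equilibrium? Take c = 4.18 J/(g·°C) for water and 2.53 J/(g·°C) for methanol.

Heat lost by the water equals heat gained by the methanol:
993.6×4.18×(54.34 − T) = 753.6×2.53×(T − (-26.63))
4153.2(54.34 − T) = 1906.6(T − (-26.63))
6059.9 T = 174915  ⇒  T ≈ 28.86 °C

T_f ≈ 28.9 °C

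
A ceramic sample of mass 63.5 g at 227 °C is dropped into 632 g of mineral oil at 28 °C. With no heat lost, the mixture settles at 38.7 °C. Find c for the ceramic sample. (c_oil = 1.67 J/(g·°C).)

c ≈ 0.944 J/(g·°C)

m_s c (T_s − T_f) = m_oil c_oil (T_f − T_0):
63.5·c·(227 − 38.7) = 632·1.67·(38.7 − 28)
11957 c = 11293  ⇒  c ≈ 0.9445 J/(g·°C)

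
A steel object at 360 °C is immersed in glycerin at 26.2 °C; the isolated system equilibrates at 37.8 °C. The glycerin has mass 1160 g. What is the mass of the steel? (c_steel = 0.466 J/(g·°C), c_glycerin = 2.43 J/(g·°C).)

m ≈ 218 g

|Q_steel| = |Q_glycerin|:
m·0.466·(360 − 37.8) = 1160·2.43·(37.8 − 26.2)
150.15 m = 32698  ⇒  m ≈ 217.8 g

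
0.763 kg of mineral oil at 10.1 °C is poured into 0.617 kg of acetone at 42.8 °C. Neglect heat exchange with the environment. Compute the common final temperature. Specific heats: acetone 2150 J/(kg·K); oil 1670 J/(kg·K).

Let T be the final temperature. ΣQ_i = 0:
0.617×2150×(T − 42.8) + 0.763×1670×(T − 10.1) = 0
(1326.5 + 1274.2) T = 1326.5×42.8 + 1274.2×10.1
T = 69646 / 2600.8 = 26.8 °C

T_f ≈ 26.8 °C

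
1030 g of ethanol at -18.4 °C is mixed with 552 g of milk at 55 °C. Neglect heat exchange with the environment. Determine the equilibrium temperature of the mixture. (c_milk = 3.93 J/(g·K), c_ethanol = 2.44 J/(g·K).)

T_f ≈ 15.6 °C

|Q_milk| = |Q_ethanol|:
552·3.93·(55 − T) = 1030·2.44·(T − (-18.4))
2169.4(55 − T) = 2513.2(T − (-18.4))
4682.6 T = 73072  ⇒  T ≈ 15.61 °C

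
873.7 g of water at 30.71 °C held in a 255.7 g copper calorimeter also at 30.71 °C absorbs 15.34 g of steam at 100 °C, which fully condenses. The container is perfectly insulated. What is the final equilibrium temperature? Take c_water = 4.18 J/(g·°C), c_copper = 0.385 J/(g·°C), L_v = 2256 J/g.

Net heat exchanged in the isolated system is zero:
steam→water at 100 °C releases m L_v = 15.34×2256 = 34607; condensed water 100 °C→T: 64.12(T − 100); water warms: 873.7×4.18×(T − 30.71) = 3652.1(T − 30.71); cup: 98.44(T − 30.71)
3814.6 T = 34607 + 6412.1 + 115178 = 156197
T ≈ 40.95 °C (< 100 °C, so full condensation is consistent).

T_f ≈ 40.9 °C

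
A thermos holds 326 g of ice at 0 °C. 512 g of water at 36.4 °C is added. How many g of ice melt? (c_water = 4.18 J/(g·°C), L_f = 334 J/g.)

Water can give up m c ΔT = 512·4.18·36.4 = 77902 J before reaching 0 °C.
To melt every bit of ice: 326·334 = 108884 J.
Since 77902 < 108884 J, not all the ice melts; equilibrium is at 0 °C.
m_melt = 77902 / L_f = 233.2 g.

m_melted ≈ 233 g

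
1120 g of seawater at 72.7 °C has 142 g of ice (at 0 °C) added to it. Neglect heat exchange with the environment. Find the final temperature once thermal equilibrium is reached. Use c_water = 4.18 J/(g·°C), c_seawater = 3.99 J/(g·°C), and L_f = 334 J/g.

T_f ≈ 54.8 °C

Taking heat into each body as positive, Σ m c ΔT = 0:
melt ice: 142×334 = 47428
  warm the meltwater: 593.56 T
  seawater cools: 1120×3.99×(T − 72.7) = 4468.8(T − 72.7)
5062.4 T = 324882 − 47428 = 277454
T ≈ 54.81 °C (positive, so assuming full melt was valid).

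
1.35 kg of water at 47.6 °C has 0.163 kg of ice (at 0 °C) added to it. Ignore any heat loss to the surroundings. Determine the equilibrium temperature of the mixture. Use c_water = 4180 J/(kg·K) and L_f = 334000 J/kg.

Heat gained plus heat lost sum to zero:
melt ice: 0.163×334000 = 54442; meltwater 0→T: 0.163×4180×T = 681.34 T; water: 5643(T − 47.6)
6324.3 T = 268607 − 54442 = 214165
T ≈ 33.86 °C (positive, so assuming full melt was valid).

T_f ≈ 33.9 °C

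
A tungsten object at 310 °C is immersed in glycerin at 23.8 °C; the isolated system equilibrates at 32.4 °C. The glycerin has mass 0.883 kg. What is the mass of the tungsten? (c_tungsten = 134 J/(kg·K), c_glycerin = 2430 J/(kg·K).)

Heat lost by the tungsten = heat gained by the glycerin:
m·134·(310 − 32.4) = 0.883·2430·(32.4 − 23.8)
37198 m = 18453  ⇒  m ≈ 0.4961 kg

m ≈ 0.496 kg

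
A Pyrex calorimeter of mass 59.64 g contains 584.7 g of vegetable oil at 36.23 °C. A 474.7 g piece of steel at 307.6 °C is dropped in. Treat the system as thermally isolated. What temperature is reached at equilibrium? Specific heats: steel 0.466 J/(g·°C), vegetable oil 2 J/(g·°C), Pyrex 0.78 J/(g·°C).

Conservation of energy gives ΣQ = 0:
474.7×0.466×(T − 307.6) + 584.7×2×(T − 36.23) + 59.64×0.78×(T − 36.23) = 0
1437.1 T = 112097
T = 112097 / 1437.1 = 78 °C

T_f ≈ 78.0 °C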